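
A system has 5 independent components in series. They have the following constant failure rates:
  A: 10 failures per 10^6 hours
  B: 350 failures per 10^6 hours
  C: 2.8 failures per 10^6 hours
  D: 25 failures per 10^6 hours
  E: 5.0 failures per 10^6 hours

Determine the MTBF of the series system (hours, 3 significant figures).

2550

Series of exponential components: λ_sys = Σ λ_i
λ_sys = 0.000010 + 0.00035 + 0.0000028 + 0.000025 + 0.0000050 = 3.9280e-04 /h
MTBF = 1 / λ_sys = 2550 h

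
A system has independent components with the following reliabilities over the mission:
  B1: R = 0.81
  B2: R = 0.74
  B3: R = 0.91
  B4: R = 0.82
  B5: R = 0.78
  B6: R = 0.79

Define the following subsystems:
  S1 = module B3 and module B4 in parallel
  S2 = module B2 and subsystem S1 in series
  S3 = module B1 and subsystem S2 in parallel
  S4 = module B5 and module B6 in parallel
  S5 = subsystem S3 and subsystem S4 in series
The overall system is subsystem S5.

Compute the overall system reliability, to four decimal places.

Parallel (B3 and B4): 1 − (1 − 0.910000)(1 − 0.820000) = 0.983800
Series (B2 and [0.983800]): 0.740000 × 0.983800 = 0.728012
Parallel (B1 and [0.728012]): 1 − (1 − 0.810000)(1 − 0.728012) = 0.948322
Parallel (B5 and B6): 1 − (1 − 0.780000)(1 − 0.790000) = 0.953800
Series ([0.948322] and [0.953800]): 0.948322 × 0.953800 = 0.9045

0.9045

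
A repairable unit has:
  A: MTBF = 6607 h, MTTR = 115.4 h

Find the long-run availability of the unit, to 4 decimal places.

A(A) = MTBF/(MTBF+MTTR) = 6607/(6607+115.4) = 0.9828

0.9828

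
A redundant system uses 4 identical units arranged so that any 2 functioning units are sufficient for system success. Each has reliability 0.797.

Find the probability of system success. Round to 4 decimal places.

R = Σ_{i=2}^{4} C(4,i) p^i (1−p)^{4−i} with p = 0.797
C(4,2)·0.797^2·0.203^2 = 0.157058
C(4,3)·0.797^3·0.203^1 = 0.411084
C(4,4)·0.797^4·0.203^0 = 0.403490
Sum = 0.9716

0.9716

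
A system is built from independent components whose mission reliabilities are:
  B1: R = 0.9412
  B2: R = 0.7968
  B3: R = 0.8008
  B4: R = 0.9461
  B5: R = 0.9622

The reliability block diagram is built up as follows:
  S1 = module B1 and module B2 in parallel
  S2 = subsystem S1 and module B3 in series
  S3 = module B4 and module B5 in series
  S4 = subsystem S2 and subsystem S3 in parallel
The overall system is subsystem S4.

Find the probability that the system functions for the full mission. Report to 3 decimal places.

0.981

Parallel (B1 and B2): 1 − (1 − 0.94120)(1 − 0.79680) = 0.98805
Series ([0.98805] and B3): 0.98805 × 0.80080 = 0.79123
Series (B4 and B5): 0.94610 × 0.96220 = 0.91034
Parallel ([0.79123] and [0.91034]): 1 − (1 − 0.79123)(1 − 0.91034) = 0.981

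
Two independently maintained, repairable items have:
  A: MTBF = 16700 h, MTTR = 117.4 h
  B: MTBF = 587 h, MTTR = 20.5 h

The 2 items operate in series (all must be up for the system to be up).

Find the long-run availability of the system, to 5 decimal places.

0.95951

A(A) = MTBF/(MTBF+MTTR) = 16700/(16700+117.4) = 0.993019
A(B) = MTBF/(MTBF+MTTR) = 587/(587+20.5) = 0.966255
Series availability: 0.993019 × 0.966255 = 0.95951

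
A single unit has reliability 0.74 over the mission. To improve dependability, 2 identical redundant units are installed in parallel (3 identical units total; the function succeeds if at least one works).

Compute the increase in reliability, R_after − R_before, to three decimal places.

0.242

R_before = 0.74
R_after = 1 − (1 − 0.74)^3 = 0.982
ΔR = 0.982 − 0.74 = 0.242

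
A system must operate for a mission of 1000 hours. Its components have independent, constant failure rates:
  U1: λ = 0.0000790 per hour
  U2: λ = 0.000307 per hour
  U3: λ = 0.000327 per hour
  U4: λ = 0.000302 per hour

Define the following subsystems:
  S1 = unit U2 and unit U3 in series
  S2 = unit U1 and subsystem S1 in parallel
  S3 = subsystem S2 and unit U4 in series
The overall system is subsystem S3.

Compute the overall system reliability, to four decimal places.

R(U1) = exp(−0.0000790 × 1000) = 0.924040
R(U2) = exp(−0.000307 × 1000) = 0.735651
R(U3) = exp(−0.000327 × 1000) = 0.721084
R(U4) = exp(−0.000302 × 1000) = 0.739338
Series (U2 and U3): 0.735651 × 0.721084 = 0.530466
Parallel (U1 and [0.530466]): 1 − (1 − 0.924040)(1 − 0.530466) = 0.964334
Series ([0.964334] and U4): 0.964334 × 0.739338 = 0.7130

0.7130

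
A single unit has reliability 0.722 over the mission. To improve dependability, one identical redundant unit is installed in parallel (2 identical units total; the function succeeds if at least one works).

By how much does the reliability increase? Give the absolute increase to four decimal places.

0.2007

R_before = 0.722
R_after = 1 − (1 − 0.722)^2 = 0.9227
ΔR = 0.9227 − 0.722 = 0.2007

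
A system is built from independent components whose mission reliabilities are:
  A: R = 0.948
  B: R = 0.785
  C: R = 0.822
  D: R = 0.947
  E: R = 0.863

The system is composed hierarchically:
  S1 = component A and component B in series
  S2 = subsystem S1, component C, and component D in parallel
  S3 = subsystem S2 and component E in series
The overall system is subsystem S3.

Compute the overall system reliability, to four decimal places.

Series (A and B): 0.948000 × 0.785000 = 0.744180
Parallel ([0.744180], C, and D): 1 − (1 − 0.744180)(1 − 0.822000)(1 − 0.947000) = 0.997587
Series ([0.997587] and E): 0.997587 × 0.863000 = 0.8609

0.8609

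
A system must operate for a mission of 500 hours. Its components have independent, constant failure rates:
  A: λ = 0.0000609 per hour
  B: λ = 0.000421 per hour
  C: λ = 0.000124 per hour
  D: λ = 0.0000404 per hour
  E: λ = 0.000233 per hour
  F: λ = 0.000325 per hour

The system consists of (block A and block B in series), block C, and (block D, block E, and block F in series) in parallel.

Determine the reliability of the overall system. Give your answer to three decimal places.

0.997

R(A) = exp(−0.0000609 × 500) = 0.97001
R(B) = exp(−0.000421 × 500) = 0.81018
R(C) = exp(−0.000124 × 500) = 0.93988
R(D) = exp(−0.0000404 × 500) = 0.98000
R(E) = exp(−0.000233 × 500) = 0.89003
R(F) = exp(−0.000325 × 500) = 0.85002
Series (A and B): 0.97001 × 0.81018 = 0.78588
Series (D, E, and F): 0.98000 × 0.89003 × 0.85002 = 0.74141
Parallel ([0.78588], C, and [0.74141]): 1 − (1 − 0.78588)(1 − 0.93988)(1 − 0.74141) = 0.997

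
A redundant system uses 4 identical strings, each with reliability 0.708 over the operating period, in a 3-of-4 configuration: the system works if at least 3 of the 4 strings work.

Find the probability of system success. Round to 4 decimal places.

0.6658

R = Σ_{i=3}^{4} C(4,i) p^i (1−p)^{4−i} with p = 0.708
C(4,3)·0.708^3·0.292^1 = 0.414517
C(4,4)·0.708^4·0.292^0 = 0.251266
Sum = 0.6658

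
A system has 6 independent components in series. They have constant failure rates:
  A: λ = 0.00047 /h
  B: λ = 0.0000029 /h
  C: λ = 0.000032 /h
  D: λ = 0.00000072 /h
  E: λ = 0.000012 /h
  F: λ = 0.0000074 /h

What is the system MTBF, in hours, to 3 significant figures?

1900

Series of exponential components: λ_sys = Σ λ_i
λ_sys = 0.00047 + 0.0000029 + 0.000032 + 0.00000072 + 0.000012 + 0.0000074 = 5.2502e-04 /h
MTBF = 1 / λ_sys = 1900 h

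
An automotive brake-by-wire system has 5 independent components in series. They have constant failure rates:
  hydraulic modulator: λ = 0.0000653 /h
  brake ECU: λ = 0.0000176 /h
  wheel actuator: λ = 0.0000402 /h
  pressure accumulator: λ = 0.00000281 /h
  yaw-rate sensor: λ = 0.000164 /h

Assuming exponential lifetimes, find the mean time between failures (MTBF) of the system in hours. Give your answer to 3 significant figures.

3450

Series of exponential components: λ_sys = Σ λ_i
λ_sys = 0.0000653 + 0.0000176 + 0.0000402 + 0.00000281 + 0.000164 = 2.8991e-04 /h
MTBF = 1 / λ_sys = 3450 h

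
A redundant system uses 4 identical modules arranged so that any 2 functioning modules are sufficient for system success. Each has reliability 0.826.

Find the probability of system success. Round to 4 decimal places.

0.9817

R = Σ_{i=2}^{4} C(4,i) p^i (1−p)^{4−i} with p = 0.826
C(4,2)·0.826^2·0.174^2 = 0.123940
C(4,3)·0.826^3·0.174^1 = 0.392238
C(4,4)·0.826^4·0.174^0 = 0.465501
Sum = 0.9817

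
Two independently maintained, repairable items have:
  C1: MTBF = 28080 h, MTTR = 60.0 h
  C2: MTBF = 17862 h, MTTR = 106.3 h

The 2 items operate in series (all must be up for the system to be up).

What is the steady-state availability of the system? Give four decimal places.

A(C1) = MTBF/(MTBF+MTTR) = 28080/(28080+60.0) = 0.997868
A(C2) = MTBF/(MTBF+MTTR) = 17862/(17862+106.3) = 0.994084
Series availability: 0.997868 × 0.994084 = 0.9920

0.9920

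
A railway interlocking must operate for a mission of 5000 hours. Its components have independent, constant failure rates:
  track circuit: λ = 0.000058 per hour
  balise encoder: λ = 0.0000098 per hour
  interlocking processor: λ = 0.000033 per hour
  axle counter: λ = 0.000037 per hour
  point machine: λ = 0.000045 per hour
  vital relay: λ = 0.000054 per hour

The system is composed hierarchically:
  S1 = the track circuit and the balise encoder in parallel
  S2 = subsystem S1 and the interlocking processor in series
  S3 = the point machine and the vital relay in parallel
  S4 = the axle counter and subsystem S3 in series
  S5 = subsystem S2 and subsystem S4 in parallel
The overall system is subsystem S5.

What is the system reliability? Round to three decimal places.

0.966

R(track circuit) = exp(−0.000058 × 5000) = 0.74826
R(balise encoder) = exp(−0.0000098 × 5000) = 0.95218
R(interlocking processor) = exp(−0.000033 × 5000) = 0.84789
R(axle counter) = exp(−0.000037 × 5000) = 0.83110
R(point machine) = exp(−0.000045 × 5000) = 0.79852
R(vital relay) = exp(−0.000054 × 5000) = 0.76338
Parallel (track circuit and balise encoder): 1 − (1 − 0.74826)(1 − 0.95218) = 0.98796
Series ([0.98796] and interlocking processor): 0.98796 × 0.84789 = 0.83768
Parallel (point machine and vital relay): 1 − (1 − 0.79852)(1 − 0.76338) = 0.95233
Series (axle counter and [0.95233]): 0.83110 × 0.95233 = 0.79148
Parallel ([0.83768] and [0.79148]): 1 − (1 − 0.83768)(1 − 0.79148) = 0.966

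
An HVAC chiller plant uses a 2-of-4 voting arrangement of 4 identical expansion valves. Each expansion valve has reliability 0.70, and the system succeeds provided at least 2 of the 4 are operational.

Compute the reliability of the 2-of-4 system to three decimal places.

0.916

R = Σ_{i=2}^{4} C(4,i) p^i (1−p)^{4−i} with p = 0.70
C(4,2)·0.70^2·0.30^2 = 0.26460
C(4,3)·0.70^3·0.30^1 = 0.41160
C(4,4)·0.70^4·0.30^0 = 0.24010
Sum = 0.916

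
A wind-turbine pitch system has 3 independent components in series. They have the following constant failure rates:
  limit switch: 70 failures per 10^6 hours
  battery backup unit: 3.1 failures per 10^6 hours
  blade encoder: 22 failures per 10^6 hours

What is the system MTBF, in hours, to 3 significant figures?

10500

Series of exponential components: λ_sys = Σ λ_i
λ_sys = 0.000070 + 0.0000031 + 0.000022 = 9.5100e-05 /h
MTBF = 1 / λ_sys = 10500 h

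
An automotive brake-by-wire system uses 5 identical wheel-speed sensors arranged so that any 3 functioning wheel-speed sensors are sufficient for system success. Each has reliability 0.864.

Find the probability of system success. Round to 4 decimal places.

R = Σ_{i=3}^{5} C(5,i) p^i (1−p)^{5−i} with p = 0.864
C(5,3)·0.864^3·0.136^2 = 0.119294
C(5,4)·0.864^4·0.136^1 = 0.378934
C(5,5)·0.864^5·0.136^0 = 0.481469
Sum = 0.9797

0.9797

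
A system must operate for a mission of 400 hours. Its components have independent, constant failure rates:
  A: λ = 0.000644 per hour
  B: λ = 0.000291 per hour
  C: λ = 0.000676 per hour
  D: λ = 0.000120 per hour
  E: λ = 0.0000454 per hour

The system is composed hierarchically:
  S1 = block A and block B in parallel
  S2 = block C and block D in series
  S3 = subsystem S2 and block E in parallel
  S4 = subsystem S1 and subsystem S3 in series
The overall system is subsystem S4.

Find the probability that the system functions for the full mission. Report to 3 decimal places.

R(A) = exp(−0.000644 × 400) = 0.77290
R(B) = exp(−0.000291 × 400) = 0.89012
R(C) = exp(−0.000676 × 400) = 0.76307
R(D) = exp(−0.000120 × 400) = 0.95313
R(E) = exp(−0.0000454 × 400) = 0.98200
Parallel (A and B): 1 − (1 − 0.77290)(1 − 0.89012) = 0.97505
Series (C and D): 0.76307 × 0.95313 = 0.72730
Parallel ([0.72730] and E): 1 − (1 − 0.72730)(1 − 0.98200) = 0.99509
Series ([0.97505] and [0.99509]): 0.97505 × 0.99509 = 0.970

0.970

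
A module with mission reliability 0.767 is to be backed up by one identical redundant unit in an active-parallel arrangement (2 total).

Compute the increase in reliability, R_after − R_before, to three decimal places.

R_before = 0.767
R_after = 1 − (1 − 0.767)^2 = 0.946
ΔR = 0.946 − 0.767 = 0.179

0.179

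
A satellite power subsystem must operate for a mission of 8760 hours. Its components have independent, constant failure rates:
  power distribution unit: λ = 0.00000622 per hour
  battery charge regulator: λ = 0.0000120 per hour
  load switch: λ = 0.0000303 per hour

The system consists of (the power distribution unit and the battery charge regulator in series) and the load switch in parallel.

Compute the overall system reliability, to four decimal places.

0.9656

R(power distribution unit) = exp(−0.00000622 × 8760) = 0.946971
R(battery charge regulator) = exp(−0.0000120 × 8760) = 0.900216
R(load switch) = exp(−0.0000303 × 8760) = 0.766878
Series (power distribution unit and battery charge regulator): 0.946971 × 0.900216 = 0.852478
Parallel ([0.852478] and load switch): 1 − (1 − 0.852478)(1 − 0.766878) = 0.9656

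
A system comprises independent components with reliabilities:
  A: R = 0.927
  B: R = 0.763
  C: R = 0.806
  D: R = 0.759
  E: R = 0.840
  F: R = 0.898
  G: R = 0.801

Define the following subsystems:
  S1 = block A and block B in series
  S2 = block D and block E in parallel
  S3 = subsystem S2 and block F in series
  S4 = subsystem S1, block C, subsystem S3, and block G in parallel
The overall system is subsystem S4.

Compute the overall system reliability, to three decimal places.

Series (A and B): 0.92700 × 0.76300 = 0.70730
Parallel (D and E): 1 − (1 − 0.75900)(1 − 0.84000) = 0.96144
Series ([0.96144] and F): 0.96144 × 0.89800 = 0.86337
Parallel ([0.70730], C, [0.86337], and G): 1 − (1 − 0.70730)(1 − 0.80600)(1 − 0.86337)(1 − 0.80100) = 0.998

0.998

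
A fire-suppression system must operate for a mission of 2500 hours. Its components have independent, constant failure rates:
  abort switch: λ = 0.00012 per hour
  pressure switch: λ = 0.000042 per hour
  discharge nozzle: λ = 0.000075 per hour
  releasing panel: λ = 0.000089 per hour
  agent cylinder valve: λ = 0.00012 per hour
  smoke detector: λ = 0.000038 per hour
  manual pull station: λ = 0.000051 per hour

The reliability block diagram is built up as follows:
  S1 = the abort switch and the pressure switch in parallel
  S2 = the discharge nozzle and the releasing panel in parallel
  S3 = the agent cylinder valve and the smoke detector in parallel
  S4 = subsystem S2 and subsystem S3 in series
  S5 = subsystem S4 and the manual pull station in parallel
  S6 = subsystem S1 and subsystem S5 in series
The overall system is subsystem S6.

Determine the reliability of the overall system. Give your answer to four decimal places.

0.9675

R(abort switch) = exp(−0.00012 × 2500) = 0.740818
R(pressure switch) = exp(−0.000042 × 2500) = 0.900325
R(discharge nozzle) = exp(−0.000075 × 2500) = 0.829029
R(releasing panel) = exp(−0.000089 × 2500) = 0.800515
R(agent cylinder valve) = exp(−0.00012 × 2500) = 0.740818
R(smoke detector) = exp(−0.000038 × 2500) = 0.909373
R(manual pull station) = exp(−0.000051 × 2500) = 0.880293
Parallel (abort switch and pressure switch): 1 − (1 − 0.740818)(1 − 0.900325) = 0.974166
Parallel (discharge nozzle and releasing panel): 1 − (1 − 0.829029)(1 − 0.800515) = 0.965894
Parallel (agent cylinder valve and smoke detector): 1 − (1 − 0.740818)(1 − 0.909373) = 0.976511
Series ([0.965894] and [0.976511]): 0.965894 × 0.976511 = 0.943206
Parallel ([0.943206] and manual pull station): 1 − (1 − 0.943206)(1 − 0.880293) = 0.993201
Series ([0.974166] and [0.993201]): 0.974166 × 0.993201 = 0.9675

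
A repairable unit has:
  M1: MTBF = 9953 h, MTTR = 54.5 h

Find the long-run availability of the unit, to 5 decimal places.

0.99455

A(M1) = MTBF/(MTBF+MTTR) = 9953/(9953+54.5) = 0.99455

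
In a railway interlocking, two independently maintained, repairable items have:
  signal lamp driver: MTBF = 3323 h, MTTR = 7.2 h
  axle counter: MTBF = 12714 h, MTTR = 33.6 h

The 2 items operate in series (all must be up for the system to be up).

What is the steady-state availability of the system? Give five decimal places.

A(signal lamp driver) = MTBF/(MTBF+MTTR) = 3323/(3323+7.2) = 0.997838
A(axle counter) = MTBF/(MTBF+MTTR) = 12714/(12714+33.6) = 0.997364
Series availability: 0.997838 × 0.997364 = 0.99521

0.99521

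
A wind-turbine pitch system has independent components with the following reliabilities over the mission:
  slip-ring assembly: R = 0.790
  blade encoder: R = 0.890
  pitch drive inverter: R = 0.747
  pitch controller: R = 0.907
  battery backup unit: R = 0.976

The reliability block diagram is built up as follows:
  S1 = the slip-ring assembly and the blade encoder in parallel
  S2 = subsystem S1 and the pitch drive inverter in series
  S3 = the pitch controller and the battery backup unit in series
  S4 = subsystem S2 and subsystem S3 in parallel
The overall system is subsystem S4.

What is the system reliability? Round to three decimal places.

Parallel (slip-ring assembly and blade encoder): 1 − (1 − 0.79000)(1 − 0.89000) = 0.97690
Series ([0.97690] and pitch drive inverter): 0.97690 × 0.74700 = 0.72974
Series (pitch controller and battery backup unit): 0.90700 × 0.97600 = 0.88523
Parallel ([0.72974] and [0.88523]): 1 − (1 − 0.72974)(1 − 0.88523) = 0.969

0.969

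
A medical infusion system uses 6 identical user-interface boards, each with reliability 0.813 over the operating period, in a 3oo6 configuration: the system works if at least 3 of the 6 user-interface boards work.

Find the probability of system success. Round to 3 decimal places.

0.987

R = Σ_{i=3}^{6} C(6,i) p^i (1−p)^{6−i} with p = 0.813
C(6,3)·0.813^3·0.187^3 = 0.07028
C(6,4)·0.813^4·0.187^2 = 0.22916
C(6,5)·0.813^5·0.187^1 = 0.39852
C(6,6)·0.813^6·0.187^0 = 0.28876
Sum = 0.987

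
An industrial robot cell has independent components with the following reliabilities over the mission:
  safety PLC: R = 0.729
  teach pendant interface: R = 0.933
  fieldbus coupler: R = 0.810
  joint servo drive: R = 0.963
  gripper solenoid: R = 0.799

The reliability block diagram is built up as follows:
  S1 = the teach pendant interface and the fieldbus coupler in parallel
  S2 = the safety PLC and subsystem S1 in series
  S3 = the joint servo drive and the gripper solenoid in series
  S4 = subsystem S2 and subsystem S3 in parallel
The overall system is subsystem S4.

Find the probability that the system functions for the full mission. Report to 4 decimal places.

0.9354

Parallel (teach pendant interface and fieldbus coupler): 1 − (1 − 0.933000)(1 − 0.810000) = 0.987270
Series (safety PLC and [0.987270]): 0.729000 × 0.987270 = 0.719720
Series (joint servo drive and gripper solenoid): 0.963000 × 0.799000 = 0.769437
Parallel ([0.719720] and [0.769437]): 1 − (1 − 0.719720)(1 − 0.769437) = 0.9354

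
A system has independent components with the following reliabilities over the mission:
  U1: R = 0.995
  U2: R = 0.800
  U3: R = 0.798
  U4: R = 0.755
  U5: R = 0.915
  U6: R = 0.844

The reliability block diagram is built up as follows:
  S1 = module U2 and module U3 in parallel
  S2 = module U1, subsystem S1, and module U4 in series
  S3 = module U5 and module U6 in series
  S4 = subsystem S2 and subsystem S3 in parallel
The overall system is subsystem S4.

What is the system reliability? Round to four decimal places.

0.9364

Parallel (U2 and U3): 1 − (1 − 0.800000)(1 − 0.798000) = 0.959600
Series (U1, [0.959600], and U4): 0.995000 × 0.959600 × 0.755000 = 0.720876
Series (U5 and U6): 0.915000 × 0.844000 = 0.772260
Parallel ([0.720876] and [0.772260]): 1 − (1 − 0.720876)(1 − 0.772260) = 0.9364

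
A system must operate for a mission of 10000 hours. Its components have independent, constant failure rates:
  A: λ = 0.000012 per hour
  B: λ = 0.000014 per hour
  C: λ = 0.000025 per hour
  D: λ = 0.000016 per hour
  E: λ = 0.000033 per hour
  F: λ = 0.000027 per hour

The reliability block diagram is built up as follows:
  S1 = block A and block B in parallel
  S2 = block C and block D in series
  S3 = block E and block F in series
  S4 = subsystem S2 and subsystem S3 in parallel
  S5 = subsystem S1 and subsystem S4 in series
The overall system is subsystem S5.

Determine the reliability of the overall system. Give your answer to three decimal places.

0.836

R(A) = exp(−0.000012 × 10000) = 0.88692
R(B) = exp(−0.000014 × 10000) = 0.86936
R(C) = exp(−0.000025 × 10000) = 0.77880
R(D) = exp(−0.000016 × 10000) = 0.85214
R(E) = exp(−0.000033 × 10000) = 0.71892
R(F) = exp(−0.000027 × 10000) = 0.76338
Parallel (A and B): 1 − (1 − 0.88692)(1 − 0.86936) = 0.98523
Series (C and D): 0.77880 × 0.85214 = 0.66365
Series (E and F): 0.71892 × 0.76338 = 0.54881
Parallel ([0.66365] and [0.54881]): 1 − (1 − 0.66365)(1 − 0.54881) = 0.84824
Series ([0.98523] and [0.84824]): 0.98523 × 0.84824 = 0.836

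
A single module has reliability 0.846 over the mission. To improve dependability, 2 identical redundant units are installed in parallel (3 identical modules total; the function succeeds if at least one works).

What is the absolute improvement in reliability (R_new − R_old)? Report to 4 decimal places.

0.1503

R_before = 0.846
R_after = 1 − (1 − 0.846)^3 = 0.9963
ΔR = 0.9963 − 0.846 = 0.1503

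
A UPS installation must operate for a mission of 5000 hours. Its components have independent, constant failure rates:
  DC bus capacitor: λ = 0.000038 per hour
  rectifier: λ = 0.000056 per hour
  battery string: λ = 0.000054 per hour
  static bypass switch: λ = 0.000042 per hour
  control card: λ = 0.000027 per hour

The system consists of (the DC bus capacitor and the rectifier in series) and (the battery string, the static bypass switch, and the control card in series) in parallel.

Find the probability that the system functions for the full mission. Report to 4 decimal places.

R(DC bus capacitor) = exp(−0.000038 × 5000) = 0.826959
R(rectifier) = exp(−0.000056 × 5000) = 0.755784
R(battery string) = exp(−0.000054 × 5000) = 0.763379
R(static bypass switch) = exp(−0.000042 × 5000) = 0.810584
R(control card) = exp(−0.000027 × 5000) = 0.873716
Series (DC bus capacitor and rectifier): 0.826959 × 0.755784 = 0.625002
Series (battery string, static bypass switch, and control card): 0.763379 × 0.810584 × 0.873716 = 0.540640
Parallel ([0.625002] and [0.540640]): 1 − (1 − 0.625002)(1 − 0.540640) = 0.8277

0.8277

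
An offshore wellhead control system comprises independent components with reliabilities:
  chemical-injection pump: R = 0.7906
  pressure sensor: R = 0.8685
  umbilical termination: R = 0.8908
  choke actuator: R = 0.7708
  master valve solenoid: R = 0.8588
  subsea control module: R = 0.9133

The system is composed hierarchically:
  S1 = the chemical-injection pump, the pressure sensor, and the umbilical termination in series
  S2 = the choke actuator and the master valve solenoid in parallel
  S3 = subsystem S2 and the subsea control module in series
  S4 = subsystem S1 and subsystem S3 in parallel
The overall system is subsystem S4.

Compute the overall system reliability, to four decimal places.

0.9549

Series (chemical-injection pump, pressure sensor, and umbilical termination): 0.790600 × 0.868500 × 0.890800 = 0.611655
Parallel (choke actuator and master valve solenoid): 1 − (1 − 0.770800)(1 − 0.858800) = 0.967637
Series ([0.967637] and subsea control module): 0.967637 × 0.913300 = 0.883743
Parallel ([0.611655] and [0.883743]): 1 − (1 − 0.611655)(1 − 0.883743) = 0.9549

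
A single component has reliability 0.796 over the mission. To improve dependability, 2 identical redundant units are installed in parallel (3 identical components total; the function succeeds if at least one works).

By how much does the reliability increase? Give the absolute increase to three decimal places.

0.196

R_before = 0.796
R_after = 1 − (1 − 0.796)^3 = 0.992
ΔR = 0.992 − 0.796 = 0.196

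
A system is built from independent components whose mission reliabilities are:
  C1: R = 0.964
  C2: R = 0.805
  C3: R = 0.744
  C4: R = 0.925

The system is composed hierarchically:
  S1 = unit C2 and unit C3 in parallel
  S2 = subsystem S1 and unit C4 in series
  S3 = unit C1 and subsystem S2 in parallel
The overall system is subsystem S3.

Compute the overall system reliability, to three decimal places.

Parallel (C2 and C3): 1 − (1 − 0.80500)(1 − 0.74400) = 0.95008
Series ([0.95008] and C4): 0.95008 × 0.92500 = 0.87882
Parallel (C1 and [0.87882]): 1 − (1 − 0.96400)(1 − 0.87882) = 0.996

0.996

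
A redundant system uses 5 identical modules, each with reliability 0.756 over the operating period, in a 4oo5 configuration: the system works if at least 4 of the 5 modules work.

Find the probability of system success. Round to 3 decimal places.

R = Σ_{i=4}^{5} C(5,i) p^i (1−p)^{5−i} with p = 0.756
C(5,4)·0.756^4·0.244^1 = 0.39852
C(5,5)·0.756^5·0.244^0 = 0.24695
Sum = 0.645

0.645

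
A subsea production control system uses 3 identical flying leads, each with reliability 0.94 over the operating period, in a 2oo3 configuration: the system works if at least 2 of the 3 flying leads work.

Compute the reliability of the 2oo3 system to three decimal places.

R = Σ_{i=2}^{3} C(3,i) p^i (1−p)^{3−i} with p = 0.94
C(3,2)·0.94^2·0.06^1 = 0.15905
C(3,3)·0.94^3·0.06^0 = 0.83058
Sum = 0.990

0.990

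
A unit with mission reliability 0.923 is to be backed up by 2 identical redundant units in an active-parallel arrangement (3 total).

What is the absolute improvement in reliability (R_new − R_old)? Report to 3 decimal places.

0.077

R_before = 0.923
R_after = 1 − (1 − 0.923)^3 = 1.000
ΔR = 1.000 − 0.923 = 0.077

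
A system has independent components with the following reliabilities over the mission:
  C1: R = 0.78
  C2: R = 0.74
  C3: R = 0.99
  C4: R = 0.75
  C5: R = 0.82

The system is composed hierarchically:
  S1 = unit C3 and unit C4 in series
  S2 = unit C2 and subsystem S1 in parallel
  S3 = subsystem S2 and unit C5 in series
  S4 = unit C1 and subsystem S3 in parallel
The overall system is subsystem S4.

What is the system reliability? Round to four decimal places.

0.9483

Series (C3 and C4): 0.990000 × 0.750000 = 0.742500
Parallel (C2 and [0.742500]): 1 − (1 − 0.740000)(1 − 0.742500) = 0.933050
Series ([0.933050] and C5): 0.933050 × 0.820000 = 0.765101
Parallel (C1 and [0.765101]): 1 − (1 − 0.780000)(1 − 0.765101) = 0.9483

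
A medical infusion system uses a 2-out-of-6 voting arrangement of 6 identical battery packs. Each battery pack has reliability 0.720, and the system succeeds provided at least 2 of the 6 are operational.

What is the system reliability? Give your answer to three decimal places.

0.992

R = Σ_{i=2}^{6} C(6,i) p^i (1−p)^{6−i} with p = 0.720
C(6,2)·0.720^2·0.280^4 = 0.04780
C(6,3)·0.720^3·0.280^3 = 0.16387
C(6,4)·0.720^4·0.280^2 = 0.31604
C(6,5)·0.720^5·0.280^1 = 0.32507
C(6,6)·0.720^6·0.280^0 = 0.13931
Sum = 0.992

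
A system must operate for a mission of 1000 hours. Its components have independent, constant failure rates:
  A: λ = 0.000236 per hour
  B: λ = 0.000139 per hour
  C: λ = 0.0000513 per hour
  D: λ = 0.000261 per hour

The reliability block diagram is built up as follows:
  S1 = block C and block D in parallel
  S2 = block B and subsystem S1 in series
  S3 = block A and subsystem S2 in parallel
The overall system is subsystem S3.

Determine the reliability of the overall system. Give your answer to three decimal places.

R(A) = exp(−0.000236 × 1000) = 0.78978
R(B) = exp(−0.000139 × 1000) = 0.87023
R(C) = exp(−0.0000513 × 1000) = 0.94999
R(D) = exp(−0.000261 × 1000) = 0.77028
Parallel (C and D): 1 − (1 − 0.94999)(1 − 0.77028) = 0.98851
Series (B and [0.98851]): 0.87023 × 0.98851 = 0.86023
Parallel (A and [0.86023]): 1 − (1 − 0.78978)(1 − 0.86023) = 0.971

0.971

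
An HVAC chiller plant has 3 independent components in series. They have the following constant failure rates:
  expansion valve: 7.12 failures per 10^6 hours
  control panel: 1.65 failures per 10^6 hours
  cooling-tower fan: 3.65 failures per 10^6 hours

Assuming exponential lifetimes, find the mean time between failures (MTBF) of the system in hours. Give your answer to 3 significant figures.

Series of exponential components: λ_sys = Σ λ_i
λ_sys = 0.00000712 + 0.00000165 + 0.00000365 = 1.2420e-05 /h
MTBF = 1 / λ_sys = 80500 h

80500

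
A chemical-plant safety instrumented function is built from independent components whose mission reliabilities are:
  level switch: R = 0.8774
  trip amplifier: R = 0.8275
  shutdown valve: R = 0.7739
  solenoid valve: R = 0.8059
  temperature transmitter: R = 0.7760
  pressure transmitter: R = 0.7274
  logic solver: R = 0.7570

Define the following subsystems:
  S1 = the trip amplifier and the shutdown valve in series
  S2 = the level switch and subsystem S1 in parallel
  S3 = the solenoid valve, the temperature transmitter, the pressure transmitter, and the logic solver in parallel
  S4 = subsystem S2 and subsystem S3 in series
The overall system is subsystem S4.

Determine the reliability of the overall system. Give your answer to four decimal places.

0.9532

Series (trip amplifier and shutdown valve): 0.827500 × 0.773900 = 0.640402
Parallel (level switch and [0.640402]): 1 − (1 − 0.877400)(1 − 0.640402) = 0.955913
Parallel (solenoid valve, temperature transmitter, pressure transmitter, and logic solver): 1 − (1 − 0.805900)(1 − 0.776000)(1 − 0.727400)(1 − 0.757000) = 0.997120
Series ([0.955913] and [0.997120]): 0.955913 × 0.997120 = 0.9532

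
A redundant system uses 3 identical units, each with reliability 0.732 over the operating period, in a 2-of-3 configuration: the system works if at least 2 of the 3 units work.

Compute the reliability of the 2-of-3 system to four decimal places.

R = Σ_{i=2}^{3} C(3,i) p^i (1−p)^{3−i} with p = 0.732
C(3,2)·0.732^2·0.268^1 = 0.430802
C(3,3)·0.732^3·0.268^0 = 0.392223
Sum = 0.8230

0.8230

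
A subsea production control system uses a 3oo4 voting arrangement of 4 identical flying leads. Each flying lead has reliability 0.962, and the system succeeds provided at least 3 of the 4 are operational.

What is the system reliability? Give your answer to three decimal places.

0.992

R = Σ_{i=3}^{4} C(4,i) p^i (1−p)^{4−i} with p = 0.962
C(4,3)·0.962^3·0.038^1 = 0.13532
C(4,4)·0.962^4·0.038^0 = 0.85645
Sum = 0.992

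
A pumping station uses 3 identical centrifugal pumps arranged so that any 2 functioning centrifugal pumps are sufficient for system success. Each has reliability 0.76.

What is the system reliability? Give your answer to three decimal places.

R = Σ_{i=2}^{3} C(3,i) p^i (1−p)^{3−i} with p = 0.76
C(3,2)·0.76^2·0.24^1 = 0.41587
C(3,3)·0.76^3·0.24^0 = 0.43898
Sum = 0.855

0.855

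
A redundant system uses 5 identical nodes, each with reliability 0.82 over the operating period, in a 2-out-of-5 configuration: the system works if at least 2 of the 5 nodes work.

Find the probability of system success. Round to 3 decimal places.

R = Σ_{i=2}^{5} C(5,i) p^i (1−p)^{5−i} with p = 0.82
C(5,2)·0.82^2·0.18^3 = 0.03921
C(5,3)·0.82^3·0.18^2 = 0.17864
C(5,4)·0.82^4·0.18^1 = 0.40691
C(5,5)·0.82^5·0.18^0 = 0.37074
Sum = 0.996

0.996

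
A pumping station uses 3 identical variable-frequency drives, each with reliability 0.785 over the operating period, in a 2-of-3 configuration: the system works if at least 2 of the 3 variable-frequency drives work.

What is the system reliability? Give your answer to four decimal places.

R = Σ_{i=2}^{3} C(3,i) p^i (1−p)^{3−i} with p = 0.785
C(3,2)·0.785^2·0.215^1 = 0.397465
C(3,3)·0.785^3·0.215^0 = 0.483737
Sum = 0.8812

0.8812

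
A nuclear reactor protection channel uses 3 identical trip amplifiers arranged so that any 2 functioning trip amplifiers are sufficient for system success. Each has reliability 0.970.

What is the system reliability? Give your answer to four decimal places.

R = Σ_{i=2}^{3} C(3,i) p^i (1−p)^{3−i} with p = 0.970
C(3,2)·0.970^2·0.030^1 = 0.084681
C(3,3)·0.970^3·0.030^0 = 0.912673
Sum = 0.9974

0.9974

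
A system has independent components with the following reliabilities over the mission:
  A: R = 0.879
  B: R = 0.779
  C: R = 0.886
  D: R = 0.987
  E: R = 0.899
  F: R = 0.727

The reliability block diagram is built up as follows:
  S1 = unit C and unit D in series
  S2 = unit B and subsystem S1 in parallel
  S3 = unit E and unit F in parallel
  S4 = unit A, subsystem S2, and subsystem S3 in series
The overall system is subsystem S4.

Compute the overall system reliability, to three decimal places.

Series (C and D): 0.88600 × 0.98700 = 0.87448
Parallel (B and [0.87448]): 1 − (1 − 0.77900)(1 − 0.87448) = 0.97226
Parallel (E and F): 1 − (1 − 0.89900)(1 − 0.72700) = 0.97243
Series (A, [0.97226], and [0.97243]): 0.87900 × 0.97226 × 0.97243 = 0.831

0.831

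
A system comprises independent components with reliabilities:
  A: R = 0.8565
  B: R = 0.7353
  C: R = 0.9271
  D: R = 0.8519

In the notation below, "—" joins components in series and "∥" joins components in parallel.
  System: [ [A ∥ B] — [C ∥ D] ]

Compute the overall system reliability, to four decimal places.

Parallel (A and B): 1 − (1 − 0.856500)(1 − 0.735300) = 0.962016
Parallel (C and D): 1 − (1 − 0.927100)(1 − 0.851900) = 0.989204
Series ([0.962016] and [0.989204]): 0.962016 × 0.989204 = 0.9516

0.9516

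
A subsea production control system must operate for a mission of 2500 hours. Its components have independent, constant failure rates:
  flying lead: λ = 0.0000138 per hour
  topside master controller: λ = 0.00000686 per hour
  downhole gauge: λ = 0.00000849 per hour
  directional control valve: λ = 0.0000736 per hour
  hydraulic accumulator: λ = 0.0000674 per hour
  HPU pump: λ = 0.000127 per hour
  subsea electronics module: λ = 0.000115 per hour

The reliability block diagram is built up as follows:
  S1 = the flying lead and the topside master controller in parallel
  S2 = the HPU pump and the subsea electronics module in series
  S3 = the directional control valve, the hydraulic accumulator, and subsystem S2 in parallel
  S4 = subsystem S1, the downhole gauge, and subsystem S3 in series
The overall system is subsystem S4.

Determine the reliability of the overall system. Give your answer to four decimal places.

R(flying lead) = exp(−0.0000138 × 2500) = 0.966088
R(topside master controller) = exp(−0.00000686 × 2500) = 0.982996
R(downhole gauge) = exp(−0.00000849 × 2500) = 0.978999
R(directional control valve) = exp(−0.0000736 × 2500) = 0.831936
R(hydraulic accumulator) = exp(−0.0000674 × 2500) = 0.844931
R(HPU pump) = exp(−0.000127 × 2500) = 0.727967
R(subsea electronics module) = exp(−0.000115 × 2500) = 0.750137
Parallel (flying lead and topside master controller): 1 − (1 − 0.966088)(1 − 0.982996) = 0.999423
Series (HPU pump and subsea electronics module): 0.727967 × 0.750137 = 0.546075
Parallel (directional control valve, hydraulic accumulator, and [0.546075]): 1 − (1 − 0.831936)(1 − 0.844931)(1 − 0.546075) = 0.988170
Series ([0.999423], downhole gauge, and [0.988170]): 0.999423 × 0.978999 × 0.988170 = 0.9669

0.9669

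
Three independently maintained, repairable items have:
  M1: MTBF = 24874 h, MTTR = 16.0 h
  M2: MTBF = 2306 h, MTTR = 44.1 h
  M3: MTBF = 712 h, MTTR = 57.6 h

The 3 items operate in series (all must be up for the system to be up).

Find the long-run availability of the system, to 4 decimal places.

A(M1) = MTBF/(MTBF+MTTR) = 24874/(24874+16.0) = 0.999357
A(M2) = MTBF/(MTBF+MTTR) = 2306/(2306+44.1) = 0.981235
A(M3) = MTBF/(MTBF+MTTR) = 712/(712+57.6) = 0.925156
Series availability: 0.999357 × 0.981235 × 0.925156 = 0.9072

0.9072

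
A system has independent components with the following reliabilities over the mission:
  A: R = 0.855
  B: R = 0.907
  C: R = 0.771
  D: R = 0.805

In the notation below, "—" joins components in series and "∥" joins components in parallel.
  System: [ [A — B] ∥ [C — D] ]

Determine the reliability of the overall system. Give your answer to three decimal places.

0.915

Series (A and B): 0.85500 × 0.90700 = 0.77549
Series (C and D): 0.77100 × 0.80500 = 0.62066
Parallel ([0.77549] and [0.62066]): 1 − (1 − 0.77549)(1 − 0.62066) = 0.915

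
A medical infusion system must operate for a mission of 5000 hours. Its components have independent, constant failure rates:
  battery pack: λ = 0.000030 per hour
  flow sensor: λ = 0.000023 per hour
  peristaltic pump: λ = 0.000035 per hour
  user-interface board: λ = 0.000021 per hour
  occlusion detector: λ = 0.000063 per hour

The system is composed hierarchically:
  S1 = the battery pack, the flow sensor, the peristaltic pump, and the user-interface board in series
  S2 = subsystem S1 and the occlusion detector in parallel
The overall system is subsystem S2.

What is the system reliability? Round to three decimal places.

0.886

R(battery pack) = exp(−0.000030 × 5000) = 0.86071
R(flow sensor) = exp(−0.000023 × 5000) = 0.89137
R(peristaltic pump) = exp(−0.000035 × 5000) = 0.83946
R(user-interface board) = exp(−0.000021 × 5000) = 0.90032
R(occlusion detector) = exp(−0.000063 × 5000) = 0.72979
Series (battery pack, flow sensor, peristaltic pump, and user-interface board): 0.86071 × 0.89137 × 0.83946 × 0.90032 = 0.57984
Parallel ([0.57984] and occlusion detector): 1 − (1 − 0.57984)(1 − 0.72979) = 0.886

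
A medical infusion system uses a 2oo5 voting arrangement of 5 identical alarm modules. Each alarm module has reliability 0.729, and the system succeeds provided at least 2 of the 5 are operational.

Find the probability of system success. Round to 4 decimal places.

0.9789

R = Σ_{i=2}^{5} C(5,i) p^i (1−p)^{5−i} with p = 0.729
C(5,2)·0.729^2·0.271^3 = 0.105770
C(5,3)·0.729^3·0.271^2 = 0.284525
C(5,4)·0.729^4·0.271^1 = 0.382692
C(5,5)·0.729^5·0.271^0 = 0.205891
Sum = 0.9789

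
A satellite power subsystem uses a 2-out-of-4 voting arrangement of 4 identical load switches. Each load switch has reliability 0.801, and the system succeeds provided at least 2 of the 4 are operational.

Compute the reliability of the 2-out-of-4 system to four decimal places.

0.9732

R = Σ_{i=2}^{4} C(4,i) p^i (1−p)^{4−i} with p = 0.801
C(4,2)·0.801^2·0.199^2 = 0.152448
C(4,3)·0.801^3·0.199^1 = 0.409082
C(4,4)·0.801^4·0.199^0 = 0.411652
Sum = 0.9732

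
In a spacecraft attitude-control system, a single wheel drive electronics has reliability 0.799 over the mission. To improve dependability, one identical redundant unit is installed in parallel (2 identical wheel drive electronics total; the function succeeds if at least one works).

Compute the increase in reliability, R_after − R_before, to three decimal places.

0.161

R_before = 0.799
R_after = 1 − (1 − 0.799)^2 = 0.960
ΔR = 0.960 − 0.799 = 0.161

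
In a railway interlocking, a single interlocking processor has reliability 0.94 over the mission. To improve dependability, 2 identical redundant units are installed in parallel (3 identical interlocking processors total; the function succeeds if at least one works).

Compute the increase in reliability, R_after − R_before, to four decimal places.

0.0598

R_before = 0.94
R_after = 1 − (1 − 0.94)^3 = 0.9998
ΔR = 0.9998 − 0.94 = 0.0598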